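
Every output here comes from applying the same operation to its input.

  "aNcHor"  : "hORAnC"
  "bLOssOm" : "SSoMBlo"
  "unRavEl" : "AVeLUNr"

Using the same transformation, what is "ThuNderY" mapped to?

What's happening: flip the case of every letter, then move the first 3 characters to the end (rotate left by 3).
Working it through for "ThuNderY": intermediate "tHUnDERy", final "nDERytHU".

nDERytHU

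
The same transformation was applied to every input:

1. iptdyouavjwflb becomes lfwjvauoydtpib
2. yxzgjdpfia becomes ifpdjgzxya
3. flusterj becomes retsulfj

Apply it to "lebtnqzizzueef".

In each case the input is transformed by: reverse the string, then move the first character to the end.
For "lebtnqzizzueef", step one produces "feeuzzizqntbel"; step two turns that into "eeuzzizqntbelf".

eeuzzizqntbelf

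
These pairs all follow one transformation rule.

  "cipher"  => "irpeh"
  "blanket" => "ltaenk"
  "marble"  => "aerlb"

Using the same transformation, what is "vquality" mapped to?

Looking at the pairs, the operation is to delete the first character, then take characters alternately from the front and the back (1st, last, 2nd, 2nd-last, ...).
For "vquality", step one produces "quality"; step two turns that into "qyutail".

qyutail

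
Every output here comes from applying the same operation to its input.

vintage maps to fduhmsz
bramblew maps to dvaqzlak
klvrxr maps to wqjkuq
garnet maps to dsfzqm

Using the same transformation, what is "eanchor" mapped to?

nqdzmbg

Looking at the pairs, the operation is to shift every letter 1 place backward in the alphabet (wrapping around), then move the last 2 characters to the front (rotate right by 2).
Applying that to "eanchor" gives "nqdzmbg".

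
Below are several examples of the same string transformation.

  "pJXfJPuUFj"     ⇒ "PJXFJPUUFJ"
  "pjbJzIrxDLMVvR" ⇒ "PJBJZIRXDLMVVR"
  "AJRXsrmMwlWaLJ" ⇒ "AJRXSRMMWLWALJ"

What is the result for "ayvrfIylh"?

AYVRFIYLH

Each output is the input with this applied: convert every letter to uppercase.
Doing the same to "ayvrfIylh": "AYVRFIYLH".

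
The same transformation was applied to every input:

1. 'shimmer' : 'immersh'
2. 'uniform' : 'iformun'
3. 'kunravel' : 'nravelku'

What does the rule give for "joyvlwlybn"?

What's happening: move the first 2 characters to the end (rotate left by 2).
For "joyvlwlybn" the result is "yvlwlybnjo".

yvlwlybnjo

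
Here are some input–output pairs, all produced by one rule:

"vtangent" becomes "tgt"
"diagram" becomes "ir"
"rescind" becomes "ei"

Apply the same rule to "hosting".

What's happening: keep one character in every 3, starting at position 2 (positions 2nd, 5th, 8th, ...).
Applying that to "hosting" gives "oi".

oi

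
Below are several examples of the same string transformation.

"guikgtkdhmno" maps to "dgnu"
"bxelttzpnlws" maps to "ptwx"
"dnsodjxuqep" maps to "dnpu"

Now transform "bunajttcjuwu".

Looking at the pairs, the operation is to keep one character in every 3, starting at position 2 (positions 2nd, 5th, 8th, ...), then sort the characters into alphabetical order.
Applying both steps to "bunajttcjuwu": "ujcw", then "cjuw".

cjuw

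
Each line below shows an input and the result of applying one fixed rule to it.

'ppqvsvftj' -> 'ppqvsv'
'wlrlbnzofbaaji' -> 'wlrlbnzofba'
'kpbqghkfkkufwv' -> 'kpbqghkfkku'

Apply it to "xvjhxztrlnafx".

xvjhxztrln

Looking at the pairs, the operation is to delete the last 3 characters.
"xvjhxztrlnafx" → "xvjhxztrln".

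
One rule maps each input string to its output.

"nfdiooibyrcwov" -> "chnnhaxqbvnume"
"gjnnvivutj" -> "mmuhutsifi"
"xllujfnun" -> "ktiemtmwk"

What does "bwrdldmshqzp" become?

qckclrgpyoav

The rule is to shift every letter 1 place backward in the alphabet (wrapping around), then move the first 2 characters to the end (rotate left by 2).
Applying both steps to "bwrdldmshqzp": "avqckclrgpyo", then "qckclrgpyoav".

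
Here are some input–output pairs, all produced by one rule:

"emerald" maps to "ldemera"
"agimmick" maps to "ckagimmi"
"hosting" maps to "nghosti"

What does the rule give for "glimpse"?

seglimp

The pattern: move the last 2 characters to the front (rotate right by 2).
Doing the same to "glimpse": "seglimp".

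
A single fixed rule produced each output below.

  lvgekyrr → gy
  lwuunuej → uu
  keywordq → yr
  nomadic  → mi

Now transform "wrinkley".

il

The rule is to keep one character in every 3, starting at position 3 (positions 3rd, 6th, 9th, ...).
Applying that to "wrinkley" gives "il".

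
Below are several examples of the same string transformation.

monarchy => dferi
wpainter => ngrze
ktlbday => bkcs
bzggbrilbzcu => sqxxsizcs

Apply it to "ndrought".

The rule is to shift every letter 9 places backward in the alphabet (wrapping around), then delete the last 3 characters.
For "ndrought", step one produces "euiflxyk"; step two turns that into "euifl".
(Check on "ktlbday": → "bkcsurp" → "bkcs" ✓)

euifl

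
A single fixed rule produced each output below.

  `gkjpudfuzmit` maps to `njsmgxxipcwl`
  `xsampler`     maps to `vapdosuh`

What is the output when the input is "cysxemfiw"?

What's happening: swap each adjacent pair of characters (1↔2, 3↔4, ...), then shift every letter 3 places forward in the alphabet (wrapping around).
Working it through for "cysxemfiw": intermediate "ycxsmeifw", final "bfavphliz".

bfavphliz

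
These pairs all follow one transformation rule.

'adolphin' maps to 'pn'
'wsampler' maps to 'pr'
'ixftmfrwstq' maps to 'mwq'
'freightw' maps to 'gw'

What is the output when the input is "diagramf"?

The pattern: keep one character in every 3, starting at position 2 (positions 2nd, 5th, 8th, ...), then delete the first character.
Applying that to "diagramf" gives "rf".

rf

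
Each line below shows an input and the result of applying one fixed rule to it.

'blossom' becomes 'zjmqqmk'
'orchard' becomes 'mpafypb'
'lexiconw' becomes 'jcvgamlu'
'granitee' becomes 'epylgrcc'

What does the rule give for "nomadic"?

In each case the input is transformed by: shift every letter 2 places backward in the alphabet (wrapping around).
On "nomadic" that produces "lmkybga".

lmkybga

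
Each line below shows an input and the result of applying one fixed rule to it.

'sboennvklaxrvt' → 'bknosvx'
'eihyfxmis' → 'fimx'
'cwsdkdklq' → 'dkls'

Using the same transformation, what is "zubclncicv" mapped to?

ccluz

Each output is the input with this applied: sort the characters into alphabetical order, then keep every other character starting from the second (positions 2nd, 4th, 6th, ...).
"zubclncicv" → "bcccilnuvz" → "ccluz".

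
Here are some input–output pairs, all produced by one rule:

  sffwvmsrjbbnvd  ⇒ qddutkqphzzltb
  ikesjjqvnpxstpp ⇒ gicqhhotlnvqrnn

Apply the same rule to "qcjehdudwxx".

oahcfbsbuvv

The transformation: shift every letter 2 places backward in the alphabet (wrapping around).
"qcjehdudwxx" → "oahcfbsbuvv".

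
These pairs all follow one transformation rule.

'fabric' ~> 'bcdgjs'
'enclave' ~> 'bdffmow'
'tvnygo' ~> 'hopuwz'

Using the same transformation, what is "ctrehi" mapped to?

dfijsu

The pattern: shift every letter 1 place forward in the alphabet (wrapping around), then sort the characters into alphabetical order.
"ctrehi" → "dusfij" → "dfijsu".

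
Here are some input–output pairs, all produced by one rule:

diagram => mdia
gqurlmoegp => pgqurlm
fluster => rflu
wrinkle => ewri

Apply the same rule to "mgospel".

What's happening: move the last character to the front, then delete the last 3 characters.
Doing the same to "mgospel": "lmgo".

lmgo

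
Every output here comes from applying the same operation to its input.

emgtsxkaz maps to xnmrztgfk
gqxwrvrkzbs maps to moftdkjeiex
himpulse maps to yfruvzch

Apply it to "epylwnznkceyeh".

lrurclyjamaxpr

Each output is the input with this applied: move the last 3 characters to the front (rotate right by 3), then shift every letter 13 places forward in the alphabet (wrapping around) — i.e. ROT13.
Working it through for "epylwnznkceyeh": intermediate "yehepylwnznkce", final "lrurclyjamaxpr".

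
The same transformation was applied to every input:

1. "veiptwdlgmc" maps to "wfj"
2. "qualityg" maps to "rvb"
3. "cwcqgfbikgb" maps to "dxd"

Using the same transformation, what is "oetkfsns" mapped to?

pfu

The pattern: shift every letter 1 place forward in the alphabet (wrapping around), then keep only the first 3 characters.
On "oetkfsns": the first step gives "pfulgtot", and the second then gives "pfu".
(Check on "cwcqgfbikgb": → "dxdrhgcjlhc" → "dxd" ✓)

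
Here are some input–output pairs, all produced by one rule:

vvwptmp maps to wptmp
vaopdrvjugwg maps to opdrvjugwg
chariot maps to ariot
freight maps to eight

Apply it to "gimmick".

Looking at the pairs, the operation is to delete the first 2 characters.
Applying that to "gimmick" gives "mmick".

mmick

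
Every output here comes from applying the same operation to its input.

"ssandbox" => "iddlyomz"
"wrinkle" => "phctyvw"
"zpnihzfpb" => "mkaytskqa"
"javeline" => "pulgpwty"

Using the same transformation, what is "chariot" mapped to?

In each case the input is transformed by: move the last character to the front, then shift every letter 11 places forward in the alphabet (wrapping around).
On "chariot": the first step gives "tchario", and the second then gives "enslctz".

enslctz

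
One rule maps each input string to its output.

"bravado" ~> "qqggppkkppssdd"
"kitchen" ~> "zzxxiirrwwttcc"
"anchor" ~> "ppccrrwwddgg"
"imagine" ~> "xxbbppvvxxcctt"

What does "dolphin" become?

ssddaaeewwxxcc

What's happening: double every character, then shift every letter 11 places backward in the alphabet (wrapping around).
For "dolphin", step one produces "ddoollpphhiinn"; step two turns that into "ssddaaeewwxxcc".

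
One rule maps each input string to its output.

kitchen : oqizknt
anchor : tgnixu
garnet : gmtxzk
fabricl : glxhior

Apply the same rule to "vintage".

obztmgk

What's happening: swap each adjacent pair of characters (1↔2, 3↔4, ...), then shift every letter 6 places forward in the alphabet (wrapping around).
For "vintage", step one produces "ivtngae"; step two turns that into "obztmgk".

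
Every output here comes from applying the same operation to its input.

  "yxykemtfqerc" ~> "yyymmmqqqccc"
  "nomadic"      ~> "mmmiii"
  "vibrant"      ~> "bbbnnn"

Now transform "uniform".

The transformation: keep one character in every 3, starting at position 3 (positions 3rd, 6th, 9th, ...), then repeat every character 3 times.
On "uniform": the first step gives "ir", and the second then gives "iiirrr".

iiirrr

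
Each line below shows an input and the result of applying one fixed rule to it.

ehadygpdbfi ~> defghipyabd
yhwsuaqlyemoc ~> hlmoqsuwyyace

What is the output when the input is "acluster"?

lrstuace

The pattern: sort the characters into alphabetical order, then move the first 3 characters to the end (rotate left by 3).
"acluster" → "acelrstu" → "lrstuace".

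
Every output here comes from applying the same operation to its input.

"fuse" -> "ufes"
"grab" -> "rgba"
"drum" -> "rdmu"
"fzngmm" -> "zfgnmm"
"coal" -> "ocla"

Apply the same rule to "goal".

ogla

Each output is the input with this applied: swap each adjacent pair of characters (1↔2, 3↔4, ...).
"goal" → "ogla".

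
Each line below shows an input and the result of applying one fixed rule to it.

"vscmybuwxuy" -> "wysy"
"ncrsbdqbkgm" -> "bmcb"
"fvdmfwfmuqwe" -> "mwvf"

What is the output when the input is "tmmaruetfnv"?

In each case the input is transformed by: keep one character in every 3, starting at position 2 (positions 2nd, 5th, 8th, ...), then swap the front and back halves of the string.
For "tmmaruetfnv", step one produces "mrtv"; step two turns that into "tvmr".

tvmr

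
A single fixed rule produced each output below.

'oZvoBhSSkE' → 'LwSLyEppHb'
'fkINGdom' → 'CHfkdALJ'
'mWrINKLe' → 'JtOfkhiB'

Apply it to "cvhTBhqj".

ZSEqyENG

Looking at the pairs, the operation is to shift every letter 3 places backward in the alphabet (wrapping around), then flip the case of every letter.
Working it through for "cvhTBhqj": intermediate "zseQYeng", final "ZSEqyENG".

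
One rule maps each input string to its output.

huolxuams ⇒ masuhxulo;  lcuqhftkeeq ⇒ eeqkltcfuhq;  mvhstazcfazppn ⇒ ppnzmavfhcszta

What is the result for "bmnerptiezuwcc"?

What's happening: move the last 2 characters to the front (rotate right by 2), then take characters alternately from the front and the back (1st, last, 2nd, 2nd-last, ...).
On "bmnerptiezuwcc" that produces "cwcubzmenietrp".

cwcubzmenietrp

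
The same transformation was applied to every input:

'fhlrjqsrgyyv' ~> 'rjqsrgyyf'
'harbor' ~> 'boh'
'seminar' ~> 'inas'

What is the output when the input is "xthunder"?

The pattern: swap the first and last characters, then delete the first 3 characters.
On "xthunder": the first step gives "rthundex", and the second then gives "undex".

undex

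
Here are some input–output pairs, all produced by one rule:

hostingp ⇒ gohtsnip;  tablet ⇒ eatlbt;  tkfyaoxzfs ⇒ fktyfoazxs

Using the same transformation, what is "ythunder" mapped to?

etyuhdnr

In each case the input is transformed by: swap each adjacent pair of characters (1↔2, 3↔4, ...), then move the last character to the front.
On "ythunder" that produces "etyuhdnr".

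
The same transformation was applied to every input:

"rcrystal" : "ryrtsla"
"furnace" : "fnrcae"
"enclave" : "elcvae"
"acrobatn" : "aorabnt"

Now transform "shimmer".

smiemr

Looking at the pairs, the operation is to swap each adjacent pair of characters (1↔2, 3↔4, ...), then delete the first character.
On "shimmer": the first step gives "hsmiemr", and the second then gives "smiemr".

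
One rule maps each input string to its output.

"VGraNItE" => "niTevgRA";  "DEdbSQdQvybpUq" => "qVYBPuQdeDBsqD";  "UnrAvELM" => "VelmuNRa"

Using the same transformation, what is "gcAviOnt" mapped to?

The rule is to flip the case of every letter, then swap the front and back halves of the string.
Doing the same to "gcAviOnt": "IoNTGCaV".

IoNTGCaV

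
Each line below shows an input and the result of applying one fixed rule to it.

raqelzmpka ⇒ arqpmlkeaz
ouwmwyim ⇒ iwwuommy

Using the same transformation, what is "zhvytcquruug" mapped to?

cyvuuutrqhgz

The transformation: sort the characters into reverse alphabetical order, then swap the first and last characters.
Working it through for "zhvytcquruug": intermediate "zyvuuutrqhgc", final "cyvuuutrqhgz".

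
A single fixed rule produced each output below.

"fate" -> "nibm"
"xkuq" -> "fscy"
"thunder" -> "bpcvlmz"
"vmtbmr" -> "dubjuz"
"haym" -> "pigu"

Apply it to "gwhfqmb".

oepnyuj

Rule — shift every letter 8 places forward in the alphabet (wrapping around).
Applying that to "gwhfqmb" gives "oepnyuj".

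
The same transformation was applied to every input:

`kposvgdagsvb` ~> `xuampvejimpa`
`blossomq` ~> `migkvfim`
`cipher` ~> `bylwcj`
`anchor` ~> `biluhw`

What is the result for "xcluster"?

In each case the input is transformed by: swap the front and back halves of the string, then shift every letter 6 places backward in the alphabet (wrapping around).
"xcluster" → "sterxclu" → "mnylrwfo".

mnylrwfo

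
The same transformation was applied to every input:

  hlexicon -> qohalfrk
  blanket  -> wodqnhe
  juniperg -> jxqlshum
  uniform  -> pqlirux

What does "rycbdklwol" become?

obfegnozru

In each case the input is transformed by: swap the first and last characters, then shift every letter 3 places forward in the alphabet (wrapping around).
"rycbdklwol" → "lycbdklwor" → "obfegnozru".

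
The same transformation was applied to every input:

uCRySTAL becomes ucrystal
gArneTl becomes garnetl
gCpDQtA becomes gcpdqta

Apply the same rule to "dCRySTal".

dcrystal

Looking at the pairs, the operation is to convert every letter to lowercase.
Doing the same to "dCRySTal": "dcrystal".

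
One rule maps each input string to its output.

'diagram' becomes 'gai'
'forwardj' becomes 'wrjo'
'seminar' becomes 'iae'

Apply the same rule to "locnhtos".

ntso

In each case the input is transformed by: keep every other character starting from the second (positions 2nd, 4th, 6th, ...), then move the first character to the end.
Starting from "locnhtos": after the first operation, "onts"; after the second, "ntso".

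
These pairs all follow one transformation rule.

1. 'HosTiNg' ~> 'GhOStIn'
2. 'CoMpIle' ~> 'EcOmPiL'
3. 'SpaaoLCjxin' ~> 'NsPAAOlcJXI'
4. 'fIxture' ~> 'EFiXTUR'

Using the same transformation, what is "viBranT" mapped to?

tVIbRAN

Looking at the pairs, the operation is to flip the case of every letter, then move the last character to the front.
Working it through for "viBranT": intermediate "VIbRANt", final "tVIbRAN".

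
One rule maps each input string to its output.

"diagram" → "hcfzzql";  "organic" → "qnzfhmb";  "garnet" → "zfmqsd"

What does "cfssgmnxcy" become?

ebrrlfwmxb

Looking at the pairs, the operation is to swap each adjacent pair of characters (1↔2, 3↔4, ...), then shift every letter 1 place backward in the alphabet (wrapping around).
Starting from "cfssgmnxcy": after the first operation, "fcssmgxnyc"; after the second, "ebrrlfwmxb".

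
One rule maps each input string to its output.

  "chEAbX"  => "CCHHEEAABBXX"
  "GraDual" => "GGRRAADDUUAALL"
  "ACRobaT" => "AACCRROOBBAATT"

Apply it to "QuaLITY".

QQUUAALLIITTYY

Looking at the pairs, the operation is to double every character, then convert every letter to uppercase.
"QuaLITY" → "QQuuaaLLIITTYY" → "QQUUAALLIITTYY".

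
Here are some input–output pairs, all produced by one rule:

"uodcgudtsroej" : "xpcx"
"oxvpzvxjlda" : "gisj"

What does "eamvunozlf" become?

jdi

Rule — keep one character in every 3, starting at position 2 (positions 2nd, 5th, 8th, ...), then shift every letter 9 places forward in the alphabet (wrapping around).
On "eamvunozlf": the first step gives "auz", and the second then gives "jdi".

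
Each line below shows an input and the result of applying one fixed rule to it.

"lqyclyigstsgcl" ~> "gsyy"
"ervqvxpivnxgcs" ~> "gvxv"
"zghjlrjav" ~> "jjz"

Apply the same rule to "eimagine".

The rule is to reverse the string, then keep one character in every 3, starting at position 3 (positions 3rd, 6th, 9th, ...).
For "eimagine", step one produces "enigamie"; step two turns that into "im".

im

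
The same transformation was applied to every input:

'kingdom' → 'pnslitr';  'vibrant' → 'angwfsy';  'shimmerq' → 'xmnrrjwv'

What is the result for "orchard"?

Each output is the input with this applied: shift every letter 5 places forward in the alphabet (wrapping around).
Doing the same to "orchard": "twhmfwi".

twhmfwi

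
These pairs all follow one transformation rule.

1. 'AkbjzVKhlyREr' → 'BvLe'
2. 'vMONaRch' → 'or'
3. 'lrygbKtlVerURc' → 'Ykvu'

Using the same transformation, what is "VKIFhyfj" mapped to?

iY

In each case the input is transformed by: flip the case of every letter, then keep one character in every 3, starting at position 3 (positions 3rd, 6th, 9th, ...).
Applying both steps to "VKIFhyfj": "vkifHYFJ", then "iY".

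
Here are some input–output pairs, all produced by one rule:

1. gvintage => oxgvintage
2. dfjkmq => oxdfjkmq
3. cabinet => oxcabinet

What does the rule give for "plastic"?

oxplastic

The rule is to prepend "ox".
Doing the same to "plastic": "oxplastic".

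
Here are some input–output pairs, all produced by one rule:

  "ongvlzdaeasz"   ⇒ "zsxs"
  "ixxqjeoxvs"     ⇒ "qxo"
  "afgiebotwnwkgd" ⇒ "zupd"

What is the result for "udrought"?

In each case the input is transformed by: keep one character in every 3, starting at position 3 (positions 3rd, 6th, 9th, ...), then shift every letter 7 places backward in the alphabet (wrapping around).
"udrought" → "rg" → "kz".

kz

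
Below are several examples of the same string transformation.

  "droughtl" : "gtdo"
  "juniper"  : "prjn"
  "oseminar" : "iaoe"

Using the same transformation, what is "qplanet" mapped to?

The transformation: keep every other character starting from the first (positions 1st, 3rd, 5th, ...), then move the first 2 characters to the end (rotate left by 2).
Working it through for "qplanet": intermediate "qlnt", final "ntql".

ntql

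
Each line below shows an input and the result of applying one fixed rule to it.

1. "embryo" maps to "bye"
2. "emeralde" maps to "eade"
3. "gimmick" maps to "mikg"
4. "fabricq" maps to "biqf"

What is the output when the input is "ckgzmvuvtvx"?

The pattern: keep every other character starting from the first (positions 1st, 3rd, 5th, ...), then move the first character to the end.
"ckgzmvuvtvx" → "gmutxc".
(Check on "emeralde": → "eead" → "eade" ✓)

gmutxc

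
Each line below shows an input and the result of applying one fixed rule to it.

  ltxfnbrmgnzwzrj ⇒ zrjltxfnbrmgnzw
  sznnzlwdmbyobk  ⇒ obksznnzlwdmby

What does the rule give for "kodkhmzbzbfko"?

fkokodkhmzbzb

Looking at the pairs, the operation is to move the last 3 characters to the front (rotate right by 3).
On "kodkhmzbzbfko" that produces "fkokodkhmzbzb".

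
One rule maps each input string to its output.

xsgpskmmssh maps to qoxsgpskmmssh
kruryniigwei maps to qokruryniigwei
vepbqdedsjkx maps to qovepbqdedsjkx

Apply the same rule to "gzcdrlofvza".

Looking at the pairs, the operation is to prepend "qo".
Applying that to "gzcdrlofvza" gives "qogzcdrlofvza".

qogzcdrlofvza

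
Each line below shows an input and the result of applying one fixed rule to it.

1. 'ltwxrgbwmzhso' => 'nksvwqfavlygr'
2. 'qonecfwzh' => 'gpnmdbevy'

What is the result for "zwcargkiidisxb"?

In each case the input is transformed by: shift every letter 1 place backward in the alphabet (wrapping around), then move the last character to the front.
"zwcargkiidisxb" → "ayvbzqfjhhchrw".

ayvbzqfjhhchrw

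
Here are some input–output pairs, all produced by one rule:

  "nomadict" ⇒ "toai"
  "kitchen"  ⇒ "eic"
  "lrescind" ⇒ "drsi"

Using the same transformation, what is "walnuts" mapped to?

tan

The rule is to keep every other character starting from the second (positions 2nd, 4th, 6th, ...), then move the last character to the front.
Doing the same to "walnuts": "tan".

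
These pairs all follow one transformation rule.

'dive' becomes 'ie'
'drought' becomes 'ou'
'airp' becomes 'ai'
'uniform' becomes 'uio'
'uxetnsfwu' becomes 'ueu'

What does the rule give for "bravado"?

The transformation: keep only the vowels.
Applying that to "bravado" gives "aao".

aao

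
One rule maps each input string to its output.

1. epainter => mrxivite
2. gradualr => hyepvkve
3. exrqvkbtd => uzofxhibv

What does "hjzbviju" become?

fzmnylnd

The transformation: shift every letter 4 places forward in the alphabet (wrapping around), then move the first 3 characters to the end (rotate left by 3).
For "hjzbviju" the result is "fzmnylnd".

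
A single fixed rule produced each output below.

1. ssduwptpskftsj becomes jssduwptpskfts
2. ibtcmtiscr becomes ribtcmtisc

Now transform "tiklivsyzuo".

otiklivsyzu

Each output is the input with this applied: move the last character to the front.
Applying that to "tiklivsyzuo" gives "otiklivsyzu".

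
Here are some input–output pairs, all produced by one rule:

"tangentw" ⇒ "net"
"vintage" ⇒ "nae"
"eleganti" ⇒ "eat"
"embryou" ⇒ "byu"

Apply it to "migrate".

gae

The rule is to keep every other character starting from the first (positions 1st, 3rd, 5th, ...), then delete the first character.
Applying both steps to "migrate": "mgae", then "gae".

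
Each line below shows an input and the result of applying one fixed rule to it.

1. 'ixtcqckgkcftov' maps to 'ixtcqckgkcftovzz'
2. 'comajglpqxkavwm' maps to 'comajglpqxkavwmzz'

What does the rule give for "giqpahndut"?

giqpahndutzz

Looking at the pairs, the operation is to append "zz".
On "giqpahndut" that produces "giqpahndutzz".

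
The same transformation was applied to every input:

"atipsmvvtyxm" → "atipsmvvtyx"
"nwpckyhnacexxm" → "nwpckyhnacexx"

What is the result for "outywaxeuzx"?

outywaxeuz

Looking at the pairs, the operation is to delete the last character.
So "outywaxeuzx" becomes "outywaxeuz".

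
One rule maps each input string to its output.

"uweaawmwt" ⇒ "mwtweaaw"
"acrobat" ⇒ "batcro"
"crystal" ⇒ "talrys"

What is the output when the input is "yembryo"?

ryoemb

Looking at the pairs, the operation is to delete the first character, then move the last 3 characters to the front (rotate right by 3).
Working it through for "yembryo": intermediate "embryo", final "ryoemb".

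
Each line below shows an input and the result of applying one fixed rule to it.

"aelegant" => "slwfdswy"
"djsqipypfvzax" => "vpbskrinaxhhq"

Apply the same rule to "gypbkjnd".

yvqfhbtc

What's happening: take characters alternately from the front and the back (1st, last, 2nd, 2nd-last, ...), then shift every letter 8 places backward in the alphabet (wrapping around).
Starting from "gypbkjnd": after the first operation, "gdynpjbk"; after the second, "yvqfhbtc".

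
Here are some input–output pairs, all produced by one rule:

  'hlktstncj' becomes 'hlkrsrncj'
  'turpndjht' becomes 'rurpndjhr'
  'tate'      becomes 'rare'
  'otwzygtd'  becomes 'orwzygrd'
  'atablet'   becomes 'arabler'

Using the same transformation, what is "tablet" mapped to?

What's happening: replace every "t" with "r".
"tablet" → "rabler".

rabler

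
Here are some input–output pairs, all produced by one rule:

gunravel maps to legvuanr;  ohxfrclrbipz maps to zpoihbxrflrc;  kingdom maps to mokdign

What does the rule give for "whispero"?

orwehpis

The pattern: move the last character to the front, then take characters alternately from the front and the back (1st, last, 2nd, 2nd-last, ...).
On "whispero": the first step gives "owhisper", and the second then gives "orwehpis".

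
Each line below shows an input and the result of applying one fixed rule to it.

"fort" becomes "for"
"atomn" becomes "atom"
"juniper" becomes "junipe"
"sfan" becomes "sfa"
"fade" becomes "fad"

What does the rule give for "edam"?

The pattern: delete the last character.
On "edam" that produces "eda".

eda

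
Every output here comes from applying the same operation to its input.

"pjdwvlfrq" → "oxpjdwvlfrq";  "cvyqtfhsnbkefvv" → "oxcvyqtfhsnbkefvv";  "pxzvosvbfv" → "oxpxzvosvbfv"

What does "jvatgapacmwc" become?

The pattern: prepend "ox".
Applying that to "jvatgapacmwc" gives "oxjvatgapacmwc".

oxjvatgapacmwc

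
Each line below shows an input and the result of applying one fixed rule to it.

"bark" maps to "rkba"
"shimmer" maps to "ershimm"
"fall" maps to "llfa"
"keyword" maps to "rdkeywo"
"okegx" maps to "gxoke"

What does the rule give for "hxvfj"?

What's happening: move the last 2 characters to the front (rotate right by 2).
Applying that to "hxvfj" gives "fjhxv".

fjhxv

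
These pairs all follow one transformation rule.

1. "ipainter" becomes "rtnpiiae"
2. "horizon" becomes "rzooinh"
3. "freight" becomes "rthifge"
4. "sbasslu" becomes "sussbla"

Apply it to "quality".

uyqtila

The pattern: sort the characters into reverse alphabetical order, then swap each adjacent pair of characters (1↔2, 3↔4, ...).
Applying both steps to "quality": "yutqlia", then "uyqtila".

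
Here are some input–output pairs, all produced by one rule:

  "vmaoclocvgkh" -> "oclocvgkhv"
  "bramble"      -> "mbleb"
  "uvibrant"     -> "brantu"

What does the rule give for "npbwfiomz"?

The transformation: move the first character to the end, then delete the first 2 characters.
Working it through for "npbwfiomz": intermediate "pbwfiomzn", final "wfiomzn".

wfiomzn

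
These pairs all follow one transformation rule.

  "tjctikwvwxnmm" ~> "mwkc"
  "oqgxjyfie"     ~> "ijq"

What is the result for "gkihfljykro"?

The pattern: reverse the string, then keep one character in every 3, starting at position 2 (positions 2nd, 5th, 8th, ...).
Starting from "gkihfljykro": after the first operation, "orkyjlfhikg"; after the second, "rjhg".
(Check on "oqgxjyfie": → "eifyjxgqo" → "ijq" ✓)

rjhg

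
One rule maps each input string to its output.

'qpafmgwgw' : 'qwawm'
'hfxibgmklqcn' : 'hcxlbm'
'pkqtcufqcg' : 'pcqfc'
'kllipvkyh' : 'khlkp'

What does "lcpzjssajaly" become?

Rule — keep every other character starting from the first (positions 1st, 3rd, 5th, ...), then take characters alternately from the front and the back (1st, last, 2nd, 2nd-last, ...).
"lcpzjssajaly" → "lpjsjl" → "llpjjs".

llpjjs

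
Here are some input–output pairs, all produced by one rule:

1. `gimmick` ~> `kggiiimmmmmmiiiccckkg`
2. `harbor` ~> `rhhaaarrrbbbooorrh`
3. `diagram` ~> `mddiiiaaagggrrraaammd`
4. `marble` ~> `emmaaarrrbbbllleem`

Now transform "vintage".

The rule is to repeat every character 3 times, then swap the first and last characters.
On "vintage": the first step gives "vvviiinnntttaaagggeee", and the second then gives "evviiinnntttaaagggeev".

evviiinnntttaaagggeev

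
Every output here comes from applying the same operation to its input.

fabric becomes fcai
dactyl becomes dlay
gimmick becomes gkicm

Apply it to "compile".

Looking at the pairs, the operation is to take characters alternately from the front and the back (1st, last, 2nd, 2nd-last, ...), then delete the last 2 characters.
On "compile": the first step gives "ceolmip", and the second then gives "ceolm".

ceolm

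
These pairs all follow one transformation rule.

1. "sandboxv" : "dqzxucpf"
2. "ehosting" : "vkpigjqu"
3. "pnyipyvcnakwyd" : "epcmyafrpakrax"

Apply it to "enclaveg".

cxgigpen

Looking at the pairs, the operation is to shift every letter 2 places forward in the alphabet (wrapping around), then swap the front and back halves of the string.
"enclaveg" → "gpencxgi" → "cxgigpen".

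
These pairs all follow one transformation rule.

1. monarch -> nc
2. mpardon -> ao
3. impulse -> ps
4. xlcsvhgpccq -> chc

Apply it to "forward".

What's happening: keep one character in every 3, starting at position 3 (positions 3rd, 6th, 9th, ...).
"forward" → "rr".

rr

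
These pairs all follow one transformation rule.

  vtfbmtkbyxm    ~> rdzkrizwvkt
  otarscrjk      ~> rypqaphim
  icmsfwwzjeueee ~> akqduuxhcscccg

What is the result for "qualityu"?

syjgrwso

Each output is the input with this applied: move the first character to the end, then shift every letter 2 places backward in the alphabet (wrapping around).
Applying both steps to "qualityu": "ualityuq", then "syjgrwso".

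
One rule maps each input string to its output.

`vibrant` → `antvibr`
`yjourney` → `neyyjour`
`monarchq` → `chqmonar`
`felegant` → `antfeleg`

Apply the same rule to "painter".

terpain

Each output is the input with this applied: move the last 3 characters to the front (rotate right by 3).
For "painter" the result is "terpain".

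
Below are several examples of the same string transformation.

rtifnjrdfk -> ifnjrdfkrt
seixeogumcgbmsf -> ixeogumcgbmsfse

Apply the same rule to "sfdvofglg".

Looking at the pairs, the operation is to move the first 2 characters to the end (rotate left by 2).
So "sfdvofglg" becomes "dvofglgsf".

dvofglgsf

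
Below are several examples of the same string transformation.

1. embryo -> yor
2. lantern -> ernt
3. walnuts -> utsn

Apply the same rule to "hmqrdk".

dkr

Looking at the pairs, the operation is to delete the first 3 characters, then move the first character to the end.
"hmqrdk" → "rdk" → "dkr".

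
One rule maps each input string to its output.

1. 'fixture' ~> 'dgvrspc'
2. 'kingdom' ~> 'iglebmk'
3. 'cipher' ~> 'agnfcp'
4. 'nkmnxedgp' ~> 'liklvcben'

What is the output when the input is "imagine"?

The transformation: shift every letter 2 places backward in the alphabet (wrapping around).
"imagine" → "gkyeglc".

gkyeglc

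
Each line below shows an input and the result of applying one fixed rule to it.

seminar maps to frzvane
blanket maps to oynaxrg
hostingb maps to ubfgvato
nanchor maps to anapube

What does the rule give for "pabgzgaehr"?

Each output is the input with this applied: shift every letter 13 places forward in the alphabet (wrapping around) — i.e. ROT13.
Doing the same to "pabgzgaehr": "cnotmtnrue".

cnotmtnrue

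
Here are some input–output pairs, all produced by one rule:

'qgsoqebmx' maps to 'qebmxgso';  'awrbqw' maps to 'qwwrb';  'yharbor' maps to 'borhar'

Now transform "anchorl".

The pattern: delete the first character, then move the first 3 characters to the end (rotate left by 3).
Starting from "anchorl": after the first operation, "nchorl"; after the second, "orlnch".
(Check on "yharbor": → "harbor" → "borhar" ✓)

orlnch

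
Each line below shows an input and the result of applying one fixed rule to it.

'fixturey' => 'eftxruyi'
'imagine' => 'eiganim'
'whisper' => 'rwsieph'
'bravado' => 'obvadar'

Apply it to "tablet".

What's happening: swap each adjacent pair of characters (1↔2, 3↔4, ...), then swap the first and last characters.
Applying that to "tablet" gives "etlbta".

etlbta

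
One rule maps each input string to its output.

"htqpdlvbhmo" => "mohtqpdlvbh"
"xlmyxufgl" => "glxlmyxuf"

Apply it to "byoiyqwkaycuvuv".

uvbyoiyqwkaycuv

Each output is the input with this applied: move the last 2 characters to the front (rotate right by 2).
So "byoiyqwkaycuvuv" becomes "uvbyoiyqwkaycuv".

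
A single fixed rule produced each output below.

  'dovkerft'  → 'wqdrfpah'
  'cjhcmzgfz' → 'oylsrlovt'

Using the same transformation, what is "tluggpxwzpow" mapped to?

ssbjilbaifxg

What's happening: move the first 3 characters to the end (rotate left by 3), then shift every letter 12 places forward in the alphabet (wrapping around).
Applying both steps to "tluggpxwzpow": "ggpxwzpowtlu", then "ssbjilbaifxg".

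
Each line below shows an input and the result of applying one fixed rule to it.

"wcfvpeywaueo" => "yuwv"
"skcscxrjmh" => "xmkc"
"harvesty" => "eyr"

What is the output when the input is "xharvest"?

Each output is the input with this applied: swap the front and back halves of the string, then keep one character in every 3, starting at position 1 (positions 1st, 4th, 7th, ...).
"xharvest" → "vestxhar" → "vta".

vta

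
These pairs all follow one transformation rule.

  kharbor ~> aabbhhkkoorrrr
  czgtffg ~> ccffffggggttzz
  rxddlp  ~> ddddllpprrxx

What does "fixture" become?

Rule — sort the characters into alphabetical order, then double every character.
Applying both steps to "fixture": "efirtux", then "eeffiirrttuuxx".

eeffiirrttuuxx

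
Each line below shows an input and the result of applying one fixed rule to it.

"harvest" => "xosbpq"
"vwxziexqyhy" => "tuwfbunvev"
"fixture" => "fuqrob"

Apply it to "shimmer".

Looking at the pairs, the operation is to delete the first character, then shift every letter 3 places backward in the alphabet (wrapping around).
For "shimmer", step one produces "himmer"; step two turns that into "efjjbo".

efjjbo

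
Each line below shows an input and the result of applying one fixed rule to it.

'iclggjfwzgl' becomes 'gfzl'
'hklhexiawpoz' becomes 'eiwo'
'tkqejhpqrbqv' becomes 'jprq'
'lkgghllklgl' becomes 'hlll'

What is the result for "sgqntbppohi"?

The pattern: keep every other character starting from the first (positions 1st, 3rd, 5th, ...), then keep only the last 4 characters.
For "sgqntbppohi", step one produces "sqtpoi"; step two turns that into "tpoi".
(Check on "iclggjfwzgl": → "ilgfzl" → "gfzl" ✓)

tpoi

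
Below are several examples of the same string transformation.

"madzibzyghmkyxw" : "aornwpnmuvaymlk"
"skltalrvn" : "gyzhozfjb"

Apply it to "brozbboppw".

The transformation: shift every letter 12 places backward in the alphabet (wrapping around).
On "brozbboppw" that produces "pfcnppcddk".

pfcnppcddk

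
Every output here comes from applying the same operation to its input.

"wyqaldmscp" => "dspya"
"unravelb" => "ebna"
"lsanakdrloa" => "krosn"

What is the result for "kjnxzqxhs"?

Looking at the pairs, the operation is to keep every other character starting from the second (positions 2nd, 4th, 6th, ...), then move the first 2 characters to the end (rotate left by 2).
So "kjnxzqxhs" becomes "qhjx".

qhjx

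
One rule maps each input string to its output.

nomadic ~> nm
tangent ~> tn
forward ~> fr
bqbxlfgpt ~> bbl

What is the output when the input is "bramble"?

ba

In each case the input is transformed by: keep every other character starting from the first (positions 1st, 3rd, 5th, ...), then delete the last 2 characters.
For "bramble", step one produces "babe"; step two turns that into "ba".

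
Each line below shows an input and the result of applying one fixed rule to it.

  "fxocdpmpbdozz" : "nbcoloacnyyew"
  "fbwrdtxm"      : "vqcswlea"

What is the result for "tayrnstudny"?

Rule — shift every letter 1 place backward in the alphabet (wrapping around), then move the first 2 characters to the end (rotate left by 2).
Applying both steps to "tayrnstudny": "szxqmrstcmx", then "xqmrstcmxsz".

xqmrstcmxsz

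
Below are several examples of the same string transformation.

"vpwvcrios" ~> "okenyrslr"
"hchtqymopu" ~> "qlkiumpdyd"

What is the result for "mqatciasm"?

The pattern: reverse the string, then shift every letter 4 places backward in the alphabet (wrapping around).
Starting from "mqatciasm": after the first operation, "msaictaqm"; after the second, "ioweypwmi".

ioweypwmi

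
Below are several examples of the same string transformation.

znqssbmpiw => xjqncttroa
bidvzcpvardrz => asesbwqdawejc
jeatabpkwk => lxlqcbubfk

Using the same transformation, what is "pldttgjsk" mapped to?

Looking at the pairs, the operation is to shift every letter 1 place forward in the alphabet (wrapping around), then reverse the string.
For "pldttgjsk", step one produces "qmeuuhktl"; step two turns that into "ltkhuuemq".

ltkhuuemq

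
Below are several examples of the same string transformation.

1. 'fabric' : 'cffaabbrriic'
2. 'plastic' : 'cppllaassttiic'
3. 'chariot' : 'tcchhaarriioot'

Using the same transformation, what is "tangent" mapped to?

In each case the input is transformed by: double every character, then move the last character to the front.
Working it through for "tangent": intermediate "ttaannggeenntt", final "tttaannggeennt".

tttaannggeennt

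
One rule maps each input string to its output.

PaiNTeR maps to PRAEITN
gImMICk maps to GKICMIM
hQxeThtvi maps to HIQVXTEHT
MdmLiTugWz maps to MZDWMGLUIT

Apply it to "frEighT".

Rule — take characters alternately from the front and the back (1st, last, 2nd, 2nd-last, ...), then convert every letter to uppercase.
Starting from "frEighT": after the first operation, "fTrhEgi"; after the second, "FTRHEGI".

FTRHEGI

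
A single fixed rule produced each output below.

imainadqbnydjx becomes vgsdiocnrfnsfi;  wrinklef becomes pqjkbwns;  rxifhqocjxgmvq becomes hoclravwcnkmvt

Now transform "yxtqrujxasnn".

Rule — swap the front and back halves of the string, then shift every letter 5 places forward in the alphabet (wrapping around).
For "yxtqrujxasnn" the result is "ocfxssdcyvwz".
(Check on "rxifhqocjxgmvq": → "cjxgmvqrxifhqo" → "hoclravwcnkmvt" ✓)

ocfxssdcyvwz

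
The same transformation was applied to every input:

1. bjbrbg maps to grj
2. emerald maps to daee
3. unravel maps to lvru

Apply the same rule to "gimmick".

What's happening: reverse the string, then keep every other character starting from the first (positions 1st, 3rd, 5th, ...).
Starting from "gimmick": after the first operation, "kcimmig"; after the second, "kimg".
(Check on "unravel": → "levarnu" → "lvru" ✓)

kimg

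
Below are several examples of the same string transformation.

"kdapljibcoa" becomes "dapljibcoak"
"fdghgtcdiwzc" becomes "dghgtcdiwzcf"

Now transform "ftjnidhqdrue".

The pattern: move the first character to the end.
For "ftjnidhqdrue" the result is "tjnidhqdruef".

tjnidhqdruef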